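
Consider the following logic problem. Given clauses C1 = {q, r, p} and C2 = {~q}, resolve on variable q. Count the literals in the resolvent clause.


Remove q from C1 and ~q from C2.
C1 remainder: {r, p}
C2 remainder: {}
Union (resolvent): {p, r}
Resolvent has 2 literal(s).

2


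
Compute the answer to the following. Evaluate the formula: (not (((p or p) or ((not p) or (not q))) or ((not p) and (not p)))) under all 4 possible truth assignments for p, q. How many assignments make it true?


Check all 4 assignments:
p=0, q=0: 0
p=0, q=1: 0
p=1, q=0: 0
p=1, q=1: 0
Count of True = 0

0


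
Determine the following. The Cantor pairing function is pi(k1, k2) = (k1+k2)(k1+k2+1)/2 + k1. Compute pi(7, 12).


k1 + k2 = 19
(k1+k2)(k1+k2+1)/2 = 19 * 20 / 2 = 190
pi = 190 + 7 = 197

197


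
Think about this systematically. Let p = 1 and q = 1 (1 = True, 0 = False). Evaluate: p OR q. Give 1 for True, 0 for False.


p = 1, q = 1
Operation: p OR q
Evaluate: 1 OR 1 = 1

1


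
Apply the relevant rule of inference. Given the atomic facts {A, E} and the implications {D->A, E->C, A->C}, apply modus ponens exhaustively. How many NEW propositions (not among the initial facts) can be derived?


Initial facts: {A, E}
Apply modus ponens to closure:
  E and E->C  =>  C
Final known: {A, C, E}
New propositions: {C}
Count = 1

1


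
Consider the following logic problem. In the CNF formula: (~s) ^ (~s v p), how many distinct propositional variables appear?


Identify each variable that appears in the formula.
Variables found: p, s
Count = 2

2


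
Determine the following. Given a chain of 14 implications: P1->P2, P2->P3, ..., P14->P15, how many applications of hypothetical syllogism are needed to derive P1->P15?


With 14 implications in a chain connecting 15 propositions:
P1->P2, P2->P3, ..., P14->P15
Steps needed = (number of implications) - 1 = 14 - 1 = 13

13


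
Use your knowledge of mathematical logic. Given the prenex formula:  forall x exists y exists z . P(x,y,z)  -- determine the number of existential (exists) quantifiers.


Quantifier prefix: forall x exists y exists z
Mark each quantifier type:
  U E E
Universal count = 1, Existential count = 2
Asked for existential (exists) quantifiers: 2

2


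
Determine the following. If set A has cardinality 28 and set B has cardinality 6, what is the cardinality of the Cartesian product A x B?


The Cartesian product A x B contains all ordered pairs (a, b).
|A x B| = |A| * |B| = 28 * 6 = 168

168


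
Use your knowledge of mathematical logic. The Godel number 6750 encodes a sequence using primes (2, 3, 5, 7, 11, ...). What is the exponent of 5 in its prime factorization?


Factorize 6750 by dividing by 5 repeatedly.
Division steps: 5 divides 6750 exactly 3 time(s).
Exponent of 5 = 3

3


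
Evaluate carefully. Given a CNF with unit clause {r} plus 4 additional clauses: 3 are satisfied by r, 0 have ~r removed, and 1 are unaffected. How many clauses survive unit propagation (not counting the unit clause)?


Satisfied (removed): 3
Shortened (remain): 0
Unchanged (remain): 1
Remaining = 0 + 1 = 1

1


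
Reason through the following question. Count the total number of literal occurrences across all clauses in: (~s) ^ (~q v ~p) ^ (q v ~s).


Counting literals in each clause:
Clause 1: 1 literal(s)
Clause 2: 2 literal(s)
Clause 3: 2 literal(s)
Total = 5

5


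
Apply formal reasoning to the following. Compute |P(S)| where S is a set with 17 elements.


The power set of a set with n elements has 2^n elements.
|P(S)| = 2^17 = 131072

131072


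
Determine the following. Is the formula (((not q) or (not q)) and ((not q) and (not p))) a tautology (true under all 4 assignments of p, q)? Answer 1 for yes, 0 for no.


Check all 4 assignments:
p=0, q=0: 1
p=0, q=1: 0
p=1, q=0: 0
p=1, q=1: 0
Satisfying count = 1/4.
Tautology iff count = 4: no.

0


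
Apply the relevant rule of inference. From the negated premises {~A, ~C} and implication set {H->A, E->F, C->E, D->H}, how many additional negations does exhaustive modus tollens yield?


Initial negated facts: {~A, ~C}
Apply modus tollens to closure:
  ~A and H->A  =>  ~H
  ~H and D->H  =>  ~D
Final negated: {~A, ~C, ~D, ~H}
New negations: {~D, ~H}
Count = 2

2


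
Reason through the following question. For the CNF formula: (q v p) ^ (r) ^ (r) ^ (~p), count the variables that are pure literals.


Check each variable for pure literal status:
p: mixed (not pure)
q: pure positive
r: pure positive
Pure literal count = 2

2


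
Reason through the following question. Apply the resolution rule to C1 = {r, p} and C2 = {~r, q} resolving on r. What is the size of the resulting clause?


Remove r from C1 and ~r from C2.
C1 remainder: {p}
C2 remainder: {q}
Union (resolvent): {p, q}
Resolvent has 2 literal(s).

2


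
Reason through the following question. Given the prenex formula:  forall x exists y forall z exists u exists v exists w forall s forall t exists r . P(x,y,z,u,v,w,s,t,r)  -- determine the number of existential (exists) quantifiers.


Quantifier prefix: forall x exists y forall z exists u exists v exists w forall s forall t exists r
Mark each quantifier type:
  U E U E E E U U E
Universal count = 4, Existential count = 5
Asked for existential (exists) quantifiers: 5

5


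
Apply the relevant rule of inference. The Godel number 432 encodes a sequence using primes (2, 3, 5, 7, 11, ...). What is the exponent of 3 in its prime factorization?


Factorize 432 by dividing by 3 repeatedly.
Division steps: 3 divides 432 exactly 3 time(s).
Exponent of 3 = 3

3


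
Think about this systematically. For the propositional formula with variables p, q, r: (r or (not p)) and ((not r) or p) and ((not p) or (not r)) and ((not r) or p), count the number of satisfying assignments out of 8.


Evaluate all 8 assignments for p, q, r:
p=0, q=0, r=0: 1
p=0, q=0, r=1: 0
p=0, q=1, r=0: 1
p=0, q=1, r=1: 0
p=1, q=0, r=0: 0
p=1, q=0, r=1: 0
p=1, q=1, r=0: 0
p=1, q=1, r=1: 0
Satisfying count = 2

2


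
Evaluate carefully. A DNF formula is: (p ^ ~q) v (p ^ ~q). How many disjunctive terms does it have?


A DNF formula is a disjunction of terms (conjunctions).
Terms are separated by v.
Counting the disjuncts: 2 terms.

2


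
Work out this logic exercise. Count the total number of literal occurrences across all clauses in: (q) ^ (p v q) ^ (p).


Counting literals in each clause:
Clause 1: 1 literal(s)
Clause 2: 2 literal(s)
Clause 3: 1 literal(s)
Total = 4

4


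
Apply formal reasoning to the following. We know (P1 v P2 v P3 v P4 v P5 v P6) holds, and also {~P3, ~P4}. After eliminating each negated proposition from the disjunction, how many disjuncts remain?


Original disjuncts (6): P1, P2, P3, P4, P5, P6
Negated (eliminate): ~P3, ~P4
Remaining disjuncts: P1, P2, P5, P6
Count = 6 - 2 = 4

4


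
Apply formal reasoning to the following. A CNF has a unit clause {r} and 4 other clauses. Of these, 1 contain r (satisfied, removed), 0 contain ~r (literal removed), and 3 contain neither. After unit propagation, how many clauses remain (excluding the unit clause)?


Satisfied (removed): 1
Shortened (remain): 0
Unchanged (remain): 3
Remaining = 0 + 3 = 3

3


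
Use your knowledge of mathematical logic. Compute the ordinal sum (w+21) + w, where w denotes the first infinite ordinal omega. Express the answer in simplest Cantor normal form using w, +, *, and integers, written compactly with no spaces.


Compute (w+21) + w.
Ordinal + is associative but NOT commutative; for finite n>0, n + w = w but w + n stays w+n.
(w+21) + w = w + (21+w) = w + w = w*2 (the finite tail 21 is absorbed by the right w).
Result = w*2

w*2


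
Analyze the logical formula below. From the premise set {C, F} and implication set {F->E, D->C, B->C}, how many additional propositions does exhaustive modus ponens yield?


Initial facts: {C, F}
Apply modus ponens to closure:
  F and F->E  =>  E
Final known: {C, E, F}
New propositions: {E}
Count = 1

1


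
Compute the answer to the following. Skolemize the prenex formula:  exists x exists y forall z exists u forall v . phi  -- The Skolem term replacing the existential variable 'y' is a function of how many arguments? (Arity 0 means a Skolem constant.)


Quantifier prefix: exists x exists y forall z exists u forall v
'y' is existentially quantified at position 2.
No universal quantifiers precede it.
Skolem function arity = 0 (a Skolem constant)

0


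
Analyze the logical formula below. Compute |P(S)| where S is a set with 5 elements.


The power set of a set with n elements has 2^n elements.
|P(S)| = 2^5 = 32

32


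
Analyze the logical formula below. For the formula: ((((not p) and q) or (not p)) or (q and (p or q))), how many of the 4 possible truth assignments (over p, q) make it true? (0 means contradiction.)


Check all 4 assignments:
p=0, q=0: 1
p=0, q=1: 1
p=1, q=0: 0
p=1, q=1: 1
Count of True = 3

3


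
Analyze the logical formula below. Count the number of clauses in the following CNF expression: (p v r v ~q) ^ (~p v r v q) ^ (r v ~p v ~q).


A CNF formula is a conjunction of clauses.
Clauses are separated by ^.
Counting the conjuncts: 3 clauses.

3


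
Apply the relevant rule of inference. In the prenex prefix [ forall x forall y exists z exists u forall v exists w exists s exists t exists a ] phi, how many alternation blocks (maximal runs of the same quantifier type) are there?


Quantifier-type sequence: A A E E A E E E E  (A=forall, E=exists)
Group into maximal same-type runs:
  Ax2 | Ex2 | Ax1 | Ex4
Number of blocks = 4

4


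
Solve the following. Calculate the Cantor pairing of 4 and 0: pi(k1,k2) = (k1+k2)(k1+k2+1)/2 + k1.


k1 + k2 = 4
(k1+k2)(k1+k2+1)/2 = 4 * 5 / 2 = 10
pi = 10 + 4 = 14

14


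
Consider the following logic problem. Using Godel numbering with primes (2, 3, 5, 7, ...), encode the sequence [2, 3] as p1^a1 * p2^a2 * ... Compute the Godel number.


Encode each element as an exponent of the corresponding prime:
  2^2 = 4
  3^3 = 27
Product = 4 * 27 = 108

108


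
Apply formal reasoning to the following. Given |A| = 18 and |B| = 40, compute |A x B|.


The Cartesian product A x B contains all ordered pairs (a, b).
|A x B| = |A| * |B| = 18 * 40 = 720

720


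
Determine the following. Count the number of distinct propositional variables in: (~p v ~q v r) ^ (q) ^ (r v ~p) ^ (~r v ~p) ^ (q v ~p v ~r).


Identify each variable that appears in the formula.
Variables found: p, q, r
Count = 3

3


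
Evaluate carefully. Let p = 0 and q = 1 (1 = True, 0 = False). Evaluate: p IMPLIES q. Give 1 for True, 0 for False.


p = 0, q = 1
Operation: p IMPLIES q
Evaluate: 0 IMPLIES 1 = 1

1


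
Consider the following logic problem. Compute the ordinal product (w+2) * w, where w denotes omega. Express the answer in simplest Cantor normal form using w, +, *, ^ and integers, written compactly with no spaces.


Compute (w+2) * w.
Ordinal * is associative and left-distributive over +, but NOT commutative; for finite n>1, n*w = w but w*n stays w*n.
(w+2) * w = sup{(w+2)*k : k<w} = sup{w*k+2} = w^2 (the +2 tail is absorbed in the limit).
Result = w^2

w^2


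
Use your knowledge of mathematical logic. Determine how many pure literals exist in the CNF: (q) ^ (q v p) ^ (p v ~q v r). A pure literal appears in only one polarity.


Check each variable for pure literal status:
p: pure positive
q: mixed (not pure)
r: pure positive
Pure literal count = 2

2


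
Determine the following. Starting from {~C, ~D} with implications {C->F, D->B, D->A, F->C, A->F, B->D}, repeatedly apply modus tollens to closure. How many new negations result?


Initial negated facts: {~C, ~D}
Apply modus tollens to closure:
  ~C and F->C  =>  ~F
  ~F and A->F  =>  ~A
  ~D and B->D  =>  ~B
Final negated: {~A, ~B, ~C, ~D, ~F}
New negations: {~A, ~B, ~F}
Count = 3

3


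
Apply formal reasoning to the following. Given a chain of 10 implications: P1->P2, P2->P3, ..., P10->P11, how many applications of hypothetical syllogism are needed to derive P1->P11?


With 10 implications in a chain connecting 11 propositions:
P1->P2, P2->P3, ..., P10->P11
Steps needed = (number of implications) - 1 = 10 - 1 = 9

9


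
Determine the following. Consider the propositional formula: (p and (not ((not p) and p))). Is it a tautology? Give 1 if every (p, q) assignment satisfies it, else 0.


Check all 4 assignments:
p=0, q=0: 0
p=0, q=1: 0
p=1, q=0: 1
p=1, q=1: 1
Satisfying count = 2/4.
Tautology iff count = 4: no.

0


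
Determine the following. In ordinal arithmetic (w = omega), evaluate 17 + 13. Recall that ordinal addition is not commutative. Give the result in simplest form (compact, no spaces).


Compute 17 + 13.
Ordinal + is associative but NOT commutative; for finite n>0, n + w = w but w + n stays w+n.
Both operands finite; ordinal + agrees with natural +: 17 + 13 = 30.
Result = 30

30


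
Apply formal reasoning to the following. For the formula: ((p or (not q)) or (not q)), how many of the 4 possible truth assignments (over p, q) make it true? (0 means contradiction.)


Check all 4 assignments:
p=0, q=0: 1
p=0, q=1: 0
p=1, q=0: 1
p=1, q=1: 1
Count of True = 3

3


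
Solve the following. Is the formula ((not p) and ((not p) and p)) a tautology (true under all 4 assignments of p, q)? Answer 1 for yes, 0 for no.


Check all 4 assignments:
p=0, q=0: 0
p=0, q=1: 0
p=1, q=0: 0
p=1, q=1: 0
Satisfying count = 0/4.
Tautology iff count = 4: no.

0


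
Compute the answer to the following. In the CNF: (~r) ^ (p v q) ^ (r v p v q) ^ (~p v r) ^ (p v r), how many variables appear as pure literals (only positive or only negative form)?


Check each variable for pure literal status:
p: mixed (not pure)
q: pure positive
r: mixed (not pure)
Pure literal count = 1

1


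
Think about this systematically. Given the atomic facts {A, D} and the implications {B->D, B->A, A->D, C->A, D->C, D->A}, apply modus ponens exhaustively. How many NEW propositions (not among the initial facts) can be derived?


Initial facts: {A, D}
Apply modus ponens to closure:
  D and D->C  =>  C
Final known: {A, C, D}
New propositions: {C}
Count = 1

1


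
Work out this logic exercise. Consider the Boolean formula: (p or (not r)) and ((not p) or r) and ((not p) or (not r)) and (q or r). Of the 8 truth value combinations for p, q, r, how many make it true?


Evaluate all 8 assignments for p, q, r:
p=0, q=0, r=0: 0
p=0, q=0, r=1: 0
p=0, q=1, r=0: 1
p=0, q=1, r=1: 0
p=1, q=0, r=0: 0
p=1, q=0, r=1: 0
p=1, q=1, r=0: 0
p=1, q=1, r=1: 0
Satisfying count = 1

1


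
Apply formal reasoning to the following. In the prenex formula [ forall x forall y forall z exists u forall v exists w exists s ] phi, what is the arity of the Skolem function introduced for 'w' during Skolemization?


Quantifier prefix: forall x forall y forall z exists u forall v exists w exists s
'w' is existentially quantified at position 6.
Universal variables preceding it: x, y, z, v
Skolem function arity = 4

4


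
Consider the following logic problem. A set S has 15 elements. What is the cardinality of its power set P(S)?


The power set of a set with n elements has 2^n elements.
|P(S)| = 2^15 = 32768

32768


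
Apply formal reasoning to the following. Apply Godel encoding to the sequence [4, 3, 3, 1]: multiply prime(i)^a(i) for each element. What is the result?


Encode each element as an exponent of the corresponding prime:
  2^4 = 16
  3^3 = 27
  5^3 = 125
  7^1 = 7
Product = 16 * 27 * 125 * 7 = 378000

378000


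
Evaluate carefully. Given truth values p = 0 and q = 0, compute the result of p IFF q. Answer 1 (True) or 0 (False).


p = 0, q = 0
Operation: p IFF q
Evaluate: 0 IFF 0 = 1

1


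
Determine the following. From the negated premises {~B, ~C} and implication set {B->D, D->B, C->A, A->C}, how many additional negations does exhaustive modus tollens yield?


Initial negated facts: {~B, ~C}
Apply modus tollens to closure:
  ~B and D->B  =>  ~D
  ~C and A->C  =>  ~A
Final negated: {~A, ~B, ~C, ~D}
New negations: {~A, ~D}
Count = 2

2


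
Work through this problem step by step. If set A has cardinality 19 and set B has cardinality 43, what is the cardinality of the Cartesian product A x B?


The Cartesian product A x B contains all ordered pairs (a, b).
|A x B| = |A| * |B| = 19 * 43 = 817

817


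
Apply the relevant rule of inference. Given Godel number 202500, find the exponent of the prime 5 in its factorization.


Factorize 202500 by dividing by 5 repeatedly.
Division steps: 5 divides 202500 exactly 4 time(s).
Exponent of 5 = 4

4


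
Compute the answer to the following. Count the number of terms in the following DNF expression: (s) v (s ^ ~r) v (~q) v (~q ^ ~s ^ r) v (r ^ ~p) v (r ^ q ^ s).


A DNF formula is a disjunction of terms (conjunctions).
Terms are separated by v.
Counting the disjuncts: 6 terms.

6


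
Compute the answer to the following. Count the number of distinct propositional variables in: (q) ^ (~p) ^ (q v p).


Identify each variable that appears in the formula.
Variables found: p, q
Count = 2

2


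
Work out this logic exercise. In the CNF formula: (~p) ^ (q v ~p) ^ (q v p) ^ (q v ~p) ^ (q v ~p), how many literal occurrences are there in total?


Counting literals in each clause:
Clause 1: 1 literal(s)
Clause 2: 2 literal(s)
Clause 3: 2 literal(s)
Clause 4: 2 literal(s)
Clause 5: 2 literal(s)
Total = 9

9


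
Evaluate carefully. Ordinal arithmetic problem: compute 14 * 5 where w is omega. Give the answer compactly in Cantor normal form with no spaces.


Compute 14 * 5.
Ordinal * is associative and left-distributive over +, but NOT commutative; for finite n>1, n*w = w but w*n stays w*n.
Both finite; ordinal * agrees with natural *: 14 * 5 = 70.
Result = 70

70


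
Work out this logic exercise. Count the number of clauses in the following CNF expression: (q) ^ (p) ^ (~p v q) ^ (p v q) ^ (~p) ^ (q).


A CNF formula is a conjunction of clauses.
Clauses are separated by ^.
Counting the conjuncts: 6 clauses.

6


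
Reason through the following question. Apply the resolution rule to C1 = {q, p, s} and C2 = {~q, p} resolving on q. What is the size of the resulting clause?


Remove q from C1 and ~q from C2.
C1 remainder: {p, s}
C2 remainder: {p}
Union (resolvent): {p, s}
Resolvent has 2 literal(s).

2


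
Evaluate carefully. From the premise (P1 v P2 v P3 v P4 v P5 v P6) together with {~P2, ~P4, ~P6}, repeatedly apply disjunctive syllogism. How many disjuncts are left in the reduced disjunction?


Original disjuncts (6): P1, P2, P3, P4, P5, P6
Negated (eliminate): ~P2, ~P4, ~P6
Remaining disjuncts: P1, P3, P5
Count = 6 - 3 = 3

3


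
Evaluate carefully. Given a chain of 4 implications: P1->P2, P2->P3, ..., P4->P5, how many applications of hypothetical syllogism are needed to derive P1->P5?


With 4 implications in a chain connecting 5 propositions:
P1->P2, P2->P3, ..., P4->P5
Steps needed = (number of implications) - 1 = 4 - 1 = 3

3


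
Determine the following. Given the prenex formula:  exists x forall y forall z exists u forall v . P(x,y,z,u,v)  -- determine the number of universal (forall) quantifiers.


Quantifier prefix: exists x forall y forall z exists u forall v
Mark each quantifier type:
  E U U E U
Universal count = 3, Existential count = 2
Asked for universal (forall) quantifiers: 3

3


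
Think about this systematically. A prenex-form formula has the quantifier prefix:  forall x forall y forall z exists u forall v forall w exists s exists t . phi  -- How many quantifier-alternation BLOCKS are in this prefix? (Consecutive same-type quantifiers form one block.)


Quantifier-type sequence: A A A E A A E E  (A=forall, E=exists)
Group into maximal same-type runs:
  Ax3 | Ex1 | Ax2 | Ex2
Number of blocks = 4

4


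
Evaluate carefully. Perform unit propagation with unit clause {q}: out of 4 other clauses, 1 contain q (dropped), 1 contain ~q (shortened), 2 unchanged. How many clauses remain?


Satisfied (removed): 1
Shortened (remain): 1
Unchanged (remain): 2
Remaining = 1 + 2 = 3

3


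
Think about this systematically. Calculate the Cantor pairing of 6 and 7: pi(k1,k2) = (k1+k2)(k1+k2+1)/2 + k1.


k1 + k2 = 13
(k1+k2)(k1+k2+1)/2 = 13 * 14 / 2 = 91
pi = 91 + 6 = 97

97


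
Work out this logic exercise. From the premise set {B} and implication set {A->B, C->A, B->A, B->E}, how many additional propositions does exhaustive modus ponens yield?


Initial facts: {B}
Apply modus ponens to closure:
  B and B->A  =>  A
  B and B->E  =>  E
Final known: {A, B, E}
New propositions: {A, E}
Count = 2

2


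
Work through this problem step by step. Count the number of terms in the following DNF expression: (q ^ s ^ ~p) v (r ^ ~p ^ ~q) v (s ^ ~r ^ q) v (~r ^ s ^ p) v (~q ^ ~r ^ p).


A DNF formula is a disjunction of terms (conjunctions).
Terms are separated by v.
Counting the disjuncts: 5 terms.

5


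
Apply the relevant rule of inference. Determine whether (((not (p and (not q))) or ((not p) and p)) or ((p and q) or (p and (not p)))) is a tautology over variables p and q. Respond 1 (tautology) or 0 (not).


Check all 4 assignments:
p=0, q=0: 1
p=0, q=1: 1
p=1, q=0: 0
p=1, q=1: 1
Satisfying count = 3/4.
Tautology iff count = 4: no.

0


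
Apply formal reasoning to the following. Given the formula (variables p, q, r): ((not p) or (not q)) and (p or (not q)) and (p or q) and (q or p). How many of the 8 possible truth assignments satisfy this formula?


Evaluate all 8 assignments for p, q, r:
p=0, q=0, r=0: 0
p=0, q=0, r=1: 0
p=0, q=1, r=0: 0
p=0, q=1, r=1: 0
p=1, q=0, r=0: 1
p=1, q=0, r=1: 1
p=1, q=1, r=0: 0
p=1, q=1, r=1: 0
Satisfying count = 2

2


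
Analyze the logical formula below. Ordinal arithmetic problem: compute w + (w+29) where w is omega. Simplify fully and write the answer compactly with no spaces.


Compute w + (w+29).
Ordinal + is associative but NOT commutative; for finite n>0, n + w = w but w + n stays w+n.
w + (w+29) = (w+w) + 29 = w*2+29.
Result = w*2+29

w*2+29


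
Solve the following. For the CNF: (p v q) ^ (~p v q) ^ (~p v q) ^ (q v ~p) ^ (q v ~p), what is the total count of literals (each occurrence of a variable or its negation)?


Counting literals in each clause:
Clause 1: 2 literal(s)
Clause 2: 2 literal(s)
Clause 3: 2 literal(s)
Clause 4: 2 literal(s)
Clause 5: 2 literal(s)
Total = 10

10


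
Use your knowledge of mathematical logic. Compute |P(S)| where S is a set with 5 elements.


The power set of a set with n elements has 2^n elements.
|P(S)| = 2^5 = 32

32


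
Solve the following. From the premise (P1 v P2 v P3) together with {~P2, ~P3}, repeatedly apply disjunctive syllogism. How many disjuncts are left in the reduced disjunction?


Original disjuncts (3): P1, P2, P3
Negated (eliminate): ~P2, ~P3
Remaining disjuncts: P1
Count = 3 - 2 = 1

1


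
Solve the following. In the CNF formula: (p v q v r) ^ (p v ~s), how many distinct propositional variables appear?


Identify each variable that appears in the formula.
Variables found: p, q, r, s
Count = 4

4


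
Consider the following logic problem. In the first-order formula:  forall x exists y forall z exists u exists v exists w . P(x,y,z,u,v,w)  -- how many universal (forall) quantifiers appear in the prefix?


Quantifier prefix: forall x exists y forall z exists u exists v exists w
Mark each quantifier type:
  U E U E E E
Universal count = 2, Existential count = 4
Asked for universal (forall) quantifiers: 2

2


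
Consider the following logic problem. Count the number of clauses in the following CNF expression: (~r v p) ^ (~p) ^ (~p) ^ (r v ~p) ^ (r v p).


A CNF formula is a conjunction of clauses.
Clauses are separated by ^.
Counting the conjuncts: 5 clauses.

5


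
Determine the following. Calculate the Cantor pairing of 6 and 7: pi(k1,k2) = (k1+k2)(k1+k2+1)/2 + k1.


k1 + k2 = 13
(k1+k2)(k1+k2+1)/2 = 13 * 14 / 2 = 91
pi = 91 + 6 = 97

97


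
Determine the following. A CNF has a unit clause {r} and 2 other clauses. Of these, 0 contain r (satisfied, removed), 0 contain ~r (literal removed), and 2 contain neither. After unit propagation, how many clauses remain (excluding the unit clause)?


Satisfied (removed): 0
Shortened (remain): 0
Unchanged (remain): 2
Remaining = 0 + 2 = 2

2


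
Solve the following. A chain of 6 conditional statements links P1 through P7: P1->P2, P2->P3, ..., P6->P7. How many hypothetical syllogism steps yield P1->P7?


With 6 implications in a chain connecting 7 propositions:
P1->P2, P2->P3, ..., P6->P7
Steps needed = (number of implications) - 1 = 6 - 1 = 5

5


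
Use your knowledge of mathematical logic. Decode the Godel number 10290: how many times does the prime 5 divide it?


Factorize 10290 by dividing by 5 repeatedly.
Division steps: 5 divides 10290 exactly 1 time(s).
Exponent of 5 = 1

1


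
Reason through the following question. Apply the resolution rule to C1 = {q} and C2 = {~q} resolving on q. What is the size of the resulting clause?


Remove q from C1 and ~q from C2.
C1 remainder: {}
C2 remainder: {}
Union (resolvent): {} (empty clause)
Resolvent has 0 literal(s).

0


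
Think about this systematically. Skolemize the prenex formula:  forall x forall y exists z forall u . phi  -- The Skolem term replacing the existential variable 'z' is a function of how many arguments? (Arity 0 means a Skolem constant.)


Quantifier prefix: forall x forall y exists z forall u
'z' is existentially quantified at position 3.
Universal variables preceding it: x, y
Skolem function arity = 2

2


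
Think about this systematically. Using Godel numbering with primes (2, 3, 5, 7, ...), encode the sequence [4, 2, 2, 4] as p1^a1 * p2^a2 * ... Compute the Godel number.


Encode each element as an exponent of the corresponding prime:
  2^4 = 16
  3^2 = 9
  5^2 = 25
  7^4 = 2401
Product = 16 * 9 * 25 * 2401 = 8643600

8643600


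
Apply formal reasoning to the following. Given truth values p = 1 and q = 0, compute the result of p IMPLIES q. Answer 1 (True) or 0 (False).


p = 1, q = 0
Operation: p IMPLIES q
Evaluate: 1 IMPLIES 0 = 0

0


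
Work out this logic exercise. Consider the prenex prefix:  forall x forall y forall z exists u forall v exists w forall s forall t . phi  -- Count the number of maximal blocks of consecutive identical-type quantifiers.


Quantifier-type sequence: A A A E A E A A  (A=forall, E=exists)
Group into maximal same-type runs:
  Ax3 | Ex1 | Ax1 | Ex1 | Ax2
Number of blocks = 5

5


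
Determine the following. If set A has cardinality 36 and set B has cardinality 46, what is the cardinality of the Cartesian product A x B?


The Cartesian product A x B contains all ordered pairs (a, b).
|A x B| = |A| * |B| = 36 * 46 = 1656

1656


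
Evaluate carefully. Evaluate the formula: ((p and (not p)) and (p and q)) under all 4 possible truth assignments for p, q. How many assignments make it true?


Check all 4 assignments:
p=0, q=0: 0
p=0, q=1: 0
p=1, q=0: 0
p=1, q=1: 0
Count of True = 0

0


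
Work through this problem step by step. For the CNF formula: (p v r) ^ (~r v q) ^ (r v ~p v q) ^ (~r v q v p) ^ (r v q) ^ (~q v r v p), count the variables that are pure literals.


Check each variable for pure literal status:
p: mixed (not pure)
q: mixed (not pure)
r: mixed (not pure)
Pure literal count = 0

0


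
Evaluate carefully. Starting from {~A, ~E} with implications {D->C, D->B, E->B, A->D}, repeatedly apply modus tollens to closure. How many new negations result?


Initial negated facts: {~A, ~E}
Apply modus tollens to closure:
  (no implication fires)
Final negated: {~A, ~E}
New negations: {(none)}
Count = 0

0


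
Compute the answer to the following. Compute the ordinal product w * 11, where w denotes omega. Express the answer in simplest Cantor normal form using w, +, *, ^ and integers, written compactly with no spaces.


Compute w * 11.
Ordinal * is associative and left-distributive over +, but NOT commutative; for finite n>1, n*w = w but w*n stays w*n.
w * 11 means 11 copies of w concatenated: w*11.
Result = w*11

w*11


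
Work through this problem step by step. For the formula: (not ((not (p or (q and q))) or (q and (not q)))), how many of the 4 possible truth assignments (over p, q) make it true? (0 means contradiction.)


Check all 4 assignments:
p=0, q=0: 0
p=0, q=1: 1
p=1, q=0: 1
p=1, q=1: 1
Count of True = 3

3


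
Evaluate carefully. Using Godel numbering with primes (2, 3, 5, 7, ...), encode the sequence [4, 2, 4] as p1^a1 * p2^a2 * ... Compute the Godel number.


Encode each element as an exponent of the corresponding prime:
  2^4 = 16
  3^2 = 9
  5^4 = 625
Product = 16 * 9 * 625 = 90000

90000


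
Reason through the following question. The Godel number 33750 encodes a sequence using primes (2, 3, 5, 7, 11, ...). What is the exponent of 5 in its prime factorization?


Factorize 33750 by dividing by 5 repeatedly.
Division steps: 5 divides 33750 exactly 4 time(s).
Exponent of 5 = 4

4


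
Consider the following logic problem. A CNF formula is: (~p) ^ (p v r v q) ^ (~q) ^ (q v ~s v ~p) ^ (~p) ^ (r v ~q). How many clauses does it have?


A CNF formula is a conjunction of clauses.
Clauses are separated by ^.
Counting the conjuncts: 6 clauses.

6


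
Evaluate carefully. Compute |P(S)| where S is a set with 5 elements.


The power set of a set with n elements has 2^n elements.
|P(S)| = 2^5 = 32

32


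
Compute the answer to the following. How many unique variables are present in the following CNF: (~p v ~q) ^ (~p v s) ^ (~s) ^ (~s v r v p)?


Identify each variable that appears in the formula.
Variables found: p, q, r, s
Count = 4

4


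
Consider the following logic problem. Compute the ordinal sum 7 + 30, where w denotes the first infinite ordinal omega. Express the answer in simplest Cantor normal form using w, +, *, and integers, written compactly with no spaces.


Compute 7 + 30.
Ordinal + is associative but NOT commutative; for finite n>0, n + w = w but w + n stays w+n.
Both operands finite; ordinal + agrees with natural +: 7 + 30 = 37.
Result = 37

37


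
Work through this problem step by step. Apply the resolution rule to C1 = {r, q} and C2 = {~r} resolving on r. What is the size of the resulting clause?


Remove r from C1 and ~r from C2.
C1 remainder: {q}
C2 remainder: {}
Union (resolvent): {q}
Resolvent has 1 literal(s).

1


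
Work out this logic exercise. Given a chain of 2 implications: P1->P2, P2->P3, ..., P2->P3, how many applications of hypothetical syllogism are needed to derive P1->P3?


With 2 implications in a chain connecting 3 propositions:
P1->P2, P2->P3, ..., P2->P3
Steps needed = (number of implications) - 1 = 2 - 1 = 1

1


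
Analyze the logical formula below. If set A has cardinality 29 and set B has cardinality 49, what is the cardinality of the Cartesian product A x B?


The Cartesian product A x B contains all ordered pairs (a, b).
|A x B| = |A| * |B| = 29 * 49 = 1421

1421


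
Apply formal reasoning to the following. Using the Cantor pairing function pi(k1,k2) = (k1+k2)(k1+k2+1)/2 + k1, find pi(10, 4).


k1 + k2 = 14
(k1+k2)(k1+k2+1)/2 = 14 * 15 / 2 = 105
pi = 105 + 10 = 115

115


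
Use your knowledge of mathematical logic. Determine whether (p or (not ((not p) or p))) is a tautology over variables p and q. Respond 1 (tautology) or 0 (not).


Check all 4 assignments:
p=0, q=0: 0
p=0, q=1: 0
p=1, q=0: 1
p=1, q=1: 1
Satisfying count = 2/4.
Tautology iff count = 4: no.

0


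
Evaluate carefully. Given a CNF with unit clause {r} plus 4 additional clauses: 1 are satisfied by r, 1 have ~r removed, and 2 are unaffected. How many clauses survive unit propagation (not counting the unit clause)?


Satisfied (removed): 1
Shortened (remain): 1
Unchanged (remain): 2
Remaining = 1 + 2 = 3

3


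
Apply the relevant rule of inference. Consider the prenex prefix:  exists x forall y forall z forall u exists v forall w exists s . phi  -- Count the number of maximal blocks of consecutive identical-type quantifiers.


Quantifier-type sequence: E A A A E A E  (A=forall, E=exists)
Group into maximal same-type runs:
  Ex1 | Ax3 | Ex1 | Ax1 | Ex1
Number of blocks = 5

5


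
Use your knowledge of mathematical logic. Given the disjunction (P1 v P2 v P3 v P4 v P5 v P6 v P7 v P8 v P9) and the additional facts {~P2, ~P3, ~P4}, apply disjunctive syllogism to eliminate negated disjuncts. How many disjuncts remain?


Original disjuncts (9): P1, P2, P3, P4, P5, P6, P7, P8, P9
Negated (eliminate): ~P2, ~P3, ~P4
Remaining disjuncts: P1, P5, P6, P7, P8, P9
Count = 9 - 3 = 6

6


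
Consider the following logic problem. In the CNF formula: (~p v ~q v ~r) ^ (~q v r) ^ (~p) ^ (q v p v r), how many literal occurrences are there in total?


Counting literals in each clause:
Clause 1: 3 literal(s)
Clause 2: 2 literal(s)
Clause 3: 1 literal(s)
Clause 4: 3 literal(s)
Total = 9

9


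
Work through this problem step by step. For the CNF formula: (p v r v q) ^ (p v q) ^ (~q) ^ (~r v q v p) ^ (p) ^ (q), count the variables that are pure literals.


Check each variable for pure literal status:
p: pure positive
q: mixed (not pure)
r: mixed (not pure)
Pure literal count = 1

1


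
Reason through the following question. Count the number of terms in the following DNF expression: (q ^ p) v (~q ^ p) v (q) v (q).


A DNF formula is a disjunction of terms (conjunctions).
Terms are separated by v.
Counting the disjuncts: 4 terms.

4


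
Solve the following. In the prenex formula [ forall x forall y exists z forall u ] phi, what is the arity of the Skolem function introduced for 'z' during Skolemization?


Quantifier prefix: forall x forall y exists z forall u
'z' is existentially quantified at position 3.
Universal variables preceding it: x, y
Skolem function arity = 2

2


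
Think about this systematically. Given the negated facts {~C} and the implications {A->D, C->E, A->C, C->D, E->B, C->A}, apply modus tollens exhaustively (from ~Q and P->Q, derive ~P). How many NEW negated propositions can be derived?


Initial negated facts: {~C}
Apply modus tollens to closure:
  ~C and A->C  =>  ~A
Final negated: {~A, ~C}
New negations: {~A}
Count = 1

1


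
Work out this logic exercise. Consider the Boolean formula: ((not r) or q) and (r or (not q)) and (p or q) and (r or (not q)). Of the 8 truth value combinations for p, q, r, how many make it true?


Evaluate all 8 assignments for p, q, r:
p=0, q=0, r=0: 0
p=0, q=0, r=1: 0
p=0, q=1, r=0: 0
p=0, q=1, r=1: 1
p=1, q=0, r=0: 1
p=1, q=0, r=1: 0
p=1, q=1, r=0: 0
p=1, q=1, r=1: 1
Satisfying count = 3

3


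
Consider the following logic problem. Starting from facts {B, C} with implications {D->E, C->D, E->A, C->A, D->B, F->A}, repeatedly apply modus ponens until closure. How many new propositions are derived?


Initial facts: {B, C}
Apply modus ponens to closure:
  C and C->D  =>  D
  C and C->A  =>  A
  D and D->E  =>  E
Final known: {A, B, C, D, E}
New propositions: {A, D, E}
Count = 3

3


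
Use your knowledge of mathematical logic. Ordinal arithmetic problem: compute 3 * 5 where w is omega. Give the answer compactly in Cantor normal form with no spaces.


Compute 3 * 5.
Ordinal * is associative and left-distributive over +, but NOT commutative; for finite n>1, n*w = w but w*n stays w*n.
Both finite; ordinal * agrees with natural *: 3 * 5 = 15.
Result = 15

15


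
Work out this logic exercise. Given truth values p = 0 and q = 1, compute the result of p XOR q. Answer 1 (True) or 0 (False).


p = 0, q = 1
Operation: p XOR q
Evaluate: 0 XOR 1 = 1

1


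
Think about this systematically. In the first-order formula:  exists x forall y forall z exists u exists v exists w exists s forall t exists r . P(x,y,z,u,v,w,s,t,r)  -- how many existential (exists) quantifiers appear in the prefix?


Quantifier prefix: exists x forall y forall z exists u exists v exists w exists s forall t exists r
Mark each quantifier type:
  E U U E E E E U E
Universal count = 3, Existential count = 6
Asked for existential (exists) quantifiers: 6

6


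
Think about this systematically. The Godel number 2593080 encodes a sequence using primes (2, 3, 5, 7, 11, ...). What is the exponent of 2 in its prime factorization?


Factorize 2593080 by dividing by 2 repeatedly.
Division steps: 2 divides 2593080 exactly 3 time(s).
Exponent of 2 = 3

3


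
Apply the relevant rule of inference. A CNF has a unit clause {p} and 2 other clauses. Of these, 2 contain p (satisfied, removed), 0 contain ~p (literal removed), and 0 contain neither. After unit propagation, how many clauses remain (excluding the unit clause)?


Satisfied (removed): 2
Shortened (remain): 0
Unchanged (remain): 0
Remaining = 0 + 0 = 0

0


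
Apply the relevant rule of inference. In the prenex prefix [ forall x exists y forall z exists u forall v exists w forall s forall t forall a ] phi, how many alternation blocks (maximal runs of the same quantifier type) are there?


Quantifier-type sequence: A E A E A E A A A  (A=forall, E=exists)
Group into maximal same-type runs:
  Ax1 | Ex1 | Ax1 | Ex1 | Ax1 | Ex1 | Ax3
Number of blocks = 7

7


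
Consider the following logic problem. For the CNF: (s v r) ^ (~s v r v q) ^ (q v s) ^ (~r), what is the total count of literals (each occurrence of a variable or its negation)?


Counting literals in each clause:
Clause 1: 2 literal(s)
Clause 2: 3 literal(s)
Clause 3: 2 literal(s)
Clause 4: 1 literal(s)
Total = 8

8


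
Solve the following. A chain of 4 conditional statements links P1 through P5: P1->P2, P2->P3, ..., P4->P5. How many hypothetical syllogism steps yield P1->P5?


With 4 implications in a chain connecting 5 propositions:
P1->P2, P2->P3, ..., P4->P5
Steps needed = (number of implications) - 1 = 4 - 1 = 3

3


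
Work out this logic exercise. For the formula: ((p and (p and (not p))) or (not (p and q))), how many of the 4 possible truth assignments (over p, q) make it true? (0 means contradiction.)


Check all 4 assignments:
p=0, q=0: 1
p=0, q=1: 1
p=1, q=0: 1
p=1, q=1: 0
Count of True = 3

3


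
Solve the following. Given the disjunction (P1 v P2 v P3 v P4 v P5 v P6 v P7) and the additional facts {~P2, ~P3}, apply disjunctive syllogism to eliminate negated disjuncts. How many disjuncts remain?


Original disjuncts (7): P1, P2, P3, P4, P5, P6, P7
Negated (eliminate): ~P2, ~P3
Remaining disjuncts: P1, P4, P5, P6, P7
Count = 7 - 2 = 5

5


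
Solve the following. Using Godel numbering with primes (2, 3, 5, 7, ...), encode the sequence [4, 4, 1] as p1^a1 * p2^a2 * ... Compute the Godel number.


Encode each element as an exponent of the corresponding prime:
  2^4 = 16
  3^4 = 81
  5^1 = 5
Product = 16 * 81 * 5 = 6480

6480


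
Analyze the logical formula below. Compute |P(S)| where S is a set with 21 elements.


The power set of a set with n elements has 2^n elements.
|P(S)| = 2^21 = 2097152

2097152


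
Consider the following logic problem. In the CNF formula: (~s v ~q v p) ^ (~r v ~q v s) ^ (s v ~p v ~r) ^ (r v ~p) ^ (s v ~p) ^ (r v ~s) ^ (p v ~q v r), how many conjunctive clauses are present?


A CNF formula is a conjunction of clauses.
Clauses are separated by ^.
Counting the conjuncts: 7 clauses.

7


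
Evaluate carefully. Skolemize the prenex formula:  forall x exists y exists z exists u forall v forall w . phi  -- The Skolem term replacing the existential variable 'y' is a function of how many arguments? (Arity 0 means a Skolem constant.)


Quantifier prefix: forall x exists y exists z exists u forall v forall w
'y' is existentially quantified at position 2.
Universal variables preceding it: x
Skolem function arity = 1

1


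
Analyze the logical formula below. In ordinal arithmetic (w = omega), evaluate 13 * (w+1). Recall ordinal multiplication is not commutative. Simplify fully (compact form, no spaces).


Compute 13 * (w+1).
Ordinal * is associative and left-distributive over +, but NOT commutative; for finite n>1, n*w = w but w*n stays w*n.
By left-distributivity: 13 * (w+1) = 13*w + 13*1 = w + 13 = w+13.
Result = w+13

w+13
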